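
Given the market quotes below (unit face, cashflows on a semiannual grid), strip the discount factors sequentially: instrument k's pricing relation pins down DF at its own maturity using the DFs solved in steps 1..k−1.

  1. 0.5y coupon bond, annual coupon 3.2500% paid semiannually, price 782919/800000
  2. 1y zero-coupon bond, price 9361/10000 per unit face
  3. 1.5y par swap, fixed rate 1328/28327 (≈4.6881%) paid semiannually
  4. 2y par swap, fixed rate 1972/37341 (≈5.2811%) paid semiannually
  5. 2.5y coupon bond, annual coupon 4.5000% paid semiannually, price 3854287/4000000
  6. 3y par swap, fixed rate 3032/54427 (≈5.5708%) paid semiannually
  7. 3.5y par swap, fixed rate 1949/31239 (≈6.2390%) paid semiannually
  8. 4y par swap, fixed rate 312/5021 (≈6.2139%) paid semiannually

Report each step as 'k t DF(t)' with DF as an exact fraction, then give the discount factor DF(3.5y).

step 1 [0.5y] bond c/2=13/800: DF=(782919/800000 − 13/800·(0))/(1+13/800) = 963/1000 ≈ 0.963000
step 2 [1y] zero: DF = P = 9361/10000 ≈ 0.936100
step 3 [1.5y] swap r/2=664/28327: DF=(1 − 664/28327·(0.963000+0.936100))/(1+664/28327) = 1167/1250 ≈ 0.933600
step 4 [2y] swap r/2=986/37341: DF=(1 − 986/37341·(0.963000+0.936100+0.933600))/(1+986/37341) = 4507/5000 ≈ 0.901400
step 5 [2.5y] bond c/2=9/400: DF=(3854287/4000000 − 9/400·(0.963000+0.936100+0.933600+0.901400))/(1+9/400) = 4301/5000 ≈ 0.860200
step 6 [3y] swap r/2=1516/54427: DF=(1 − 1516/54427·(0.963000+0.936100+0.933600+0.901400+0.860200))/(1+1516/54427) = 2121/2500 ≈ 0.848400
step 7 [3.5y] swap r/2=1949/62478: DF=(1 − 1949/62478·(0.963000+0.936100+0.933600+0.901400+0.860200+0.848400))/(1+1949/62478) = 8051/10000 ≈ 0.805100
step 8 [4y] swap r/2=156/5021: DF=(1 − 156/5021·(0.963000+0.936100+0.933600+0.901400+0.860200+0.848400+0.805100))/(1+156/5021) = 977/1250 ≈ 0.781600

1 1/2 963/1000
2 1 9361/10000
3 3/2 1167/1250
4 2 4507/5000
5 5/2 4301/5000
6 3 2121/2500
7 7/2 8051/10000
8 4 977/1250
DF(3.5y) = 8051/10000 ≈ 0.805100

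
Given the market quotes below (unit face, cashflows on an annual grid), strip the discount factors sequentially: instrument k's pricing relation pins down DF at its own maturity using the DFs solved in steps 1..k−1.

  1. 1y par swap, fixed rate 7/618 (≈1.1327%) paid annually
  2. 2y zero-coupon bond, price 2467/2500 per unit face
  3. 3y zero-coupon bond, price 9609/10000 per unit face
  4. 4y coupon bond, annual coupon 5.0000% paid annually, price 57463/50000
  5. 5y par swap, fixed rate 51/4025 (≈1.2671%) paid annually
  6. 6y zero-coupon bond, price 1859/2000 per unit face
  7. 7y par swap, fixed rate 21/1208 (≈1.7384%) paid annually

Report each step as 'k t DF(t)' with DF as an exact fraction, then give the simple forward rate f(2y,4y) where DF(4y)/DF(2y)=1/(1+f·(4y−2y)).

step 1 [1y] swap r/1=7/618: DF=(1 − 7/618·(0))/(1+7/618) = 618/625 ≈ 0.988800
step 2 [2y] zero: DF = P = 2467/2500 ≈ 0.986800
step 3 [3y] zero: DF = P = 9609/10000 ≈ 0.960900
step 4 [4y] bond c/1=1/20: DF=(57463/50000 − 1/20·(0.988800+0.986800+0.960900))/(1+1/20) = 9547/10000 ≈ 0.954700
step 5 [5y] swap r/1=51/4025: DF=(1 − 51/4025·(0.988800+0.986800+0.960900+0.954700))/(1+51/4025) = 2347/2500 ≈ 0.938800
step 6 [6y] zero: DF = P = 1859/2000 ≈ 0.929500
step 7 [7y] swap r/1=21/1208: DF=(1 − 21/1208·(0.988800+0.986800+0.960900+0.954700+0.938800+0.929500))/(1+21/1208) = 1769/2000 ≈ 0.884500

1 1 618/625
2 2 2467/2500
3 3 9609/10000
4 4 9547/10000
5 5 2347/2500
6 6 1859/2000
7 7 1769/2000
f(2y,4y) = ((2467/2500)/(9547/10000) − 1)/(2) = 321/19094 ≈ 1.6812%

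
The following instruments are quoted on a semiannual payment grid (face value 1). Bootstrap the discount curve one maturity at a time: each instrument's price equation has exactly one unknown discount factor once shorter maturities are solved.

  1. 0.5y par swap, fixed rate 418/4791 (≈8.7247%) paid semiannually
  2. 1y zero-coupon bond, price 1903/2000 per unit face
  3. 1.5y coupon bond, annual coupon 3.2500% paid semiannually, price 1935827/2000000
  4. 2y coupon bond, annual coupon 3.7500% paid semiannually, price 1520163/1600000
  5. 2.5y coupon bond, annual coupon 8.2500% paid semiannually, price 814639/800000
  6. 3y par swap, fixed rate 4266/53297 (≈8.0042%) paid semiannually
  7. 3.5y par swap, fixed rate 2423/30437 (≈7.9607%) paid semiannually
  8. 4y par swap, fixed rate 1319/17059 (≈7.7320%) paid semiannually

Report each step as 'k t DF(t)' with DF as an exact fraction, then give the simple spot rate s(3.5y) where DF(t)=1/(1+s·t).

1 1/2 4791/5000
2 1 1903/2000
3 3/2 9219/10000
4 2 1761/2000
5 5/2 8309/10000
6 3 7867/10000
7 7/2 7577/10000
8 4 3681/5000
s(3.5y) = (1/(7577/10000) − 1)/(7/2) = 4846/53039 ≈ 9.1367%

step 1 [0.5y] swap r/2=209/4791: DF=(1 − 209/4791·(0))/(1+209/4791) = 4791/5000 ≈ 0.958200
step 2 [1y] zero: DF = P = 1903/2000 ≈ 0.951500
step 3 [1.5y] bond c/2=13/800: DF=(1935827/2000000 − 13/800·(0.958200+0.951500))/(1+13/800) = 9219/10000 ≈ 0.921900
step 4 [2y] bond c/2=3/160: DF=(1520163/1600000 − 3/160·(0.958200+0.951500+0.921900))/(1+3/160) = 1761/2000 ≈ 0.880500
step 5 [2.5y] bond c/2=33/800: DF=(814639/800000 − 33/800·(0.958200+0.951500+0.921900+0.880500))/(1+33/800) = 8309/10000 ≈ 0.830900
step 6 [3y] swap r/2=2133/53297: DF=(1 − 2133/53297·(0.958200+0.951500+0.921900+0.880500+0.830900))/(1+2133/53297) = 7867/10000 ≈ 0.786700
step 7 [3.5y] swap r/2=2423/60874: DF=(1 − 2423/60874·(0.958200+0.951500+0.921900+0.880500+0.830900+0.786700))/(1+2423/60874) = 7577/10000 ≈ 0.757700
step 8 [4y] swap r/2=1319/34118: DF=(1 − 1319/34118·(0.958200+0.951500+0.921900+0.880500+0.830900+0.786700+0.757700))/(1+1319/34118) = 3681/5000 ≈ 0.736200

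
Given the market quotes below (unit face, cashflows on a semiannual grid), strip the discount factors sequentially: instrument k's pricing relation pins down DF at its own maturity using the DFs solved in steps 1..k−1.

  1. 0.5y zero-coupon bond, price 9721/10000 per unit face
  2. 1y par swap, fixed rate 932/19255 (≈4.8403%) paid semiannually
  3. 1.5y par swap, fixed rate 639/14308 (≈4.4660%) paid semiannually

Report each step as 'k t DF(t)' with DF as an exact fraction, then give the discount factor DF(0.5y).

step 1 [0.5y] zero: DF = P = 9721/10000 ≈ 0.972100
step 2 [1y] swap r/2=466/19255: DF=(1 − 466/19255·(0.972100))/(1+466/19255) = 4767/5000 ≈ 0.953400
step 3 [1.5y] swap r/2=639/28616: DF=(1 − 639/28616·(0.972100+0.953400))/(1+639/28616) = 9361/10000 ≈ 0.936100

1 1/2 9721/10000
2 1 4767/5000
3 3/2 9361/10000
DF(0.5y) = 9721/10000 ≈ 0.972100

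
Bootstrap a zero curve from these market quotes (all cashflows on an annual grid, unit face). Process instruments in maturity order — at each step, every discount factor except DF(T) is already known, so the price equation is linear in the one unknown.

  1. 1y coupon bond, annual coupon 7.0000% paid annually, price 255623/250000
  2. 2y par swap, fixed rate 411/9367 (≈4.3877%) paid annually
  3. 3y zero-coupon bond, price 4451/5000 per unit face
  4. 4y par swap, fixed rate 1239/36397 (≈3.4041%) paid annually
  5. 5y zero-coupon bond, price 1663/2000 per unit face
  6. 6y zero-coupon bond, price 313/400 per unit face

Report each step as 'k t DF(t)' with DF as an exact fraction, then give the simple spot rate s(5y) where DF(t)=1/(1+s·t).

step 1 [1y] bond c/1=7/100: DF=(255623/250000 − 7/100·(0))/(1+7/100) = 2389/2500 ≈ 0.955600
step 2 [2y] swap r/1=411/9367: DF=(1 − 411/9367·(0.955600))/(1+411/9367) = 4589/5000 ≈ 0.917800
step 3 [3y] zero: DF = P = 4451/5000 ≈ 0.890200
step 4 [4y] swap r/1=1239/36397: DF=(1 − 1239/36397·(0.955600+0.917800+0.890200))/(1+1239/36397) = 8761/10000 ≈ 0.876100
step 5 [5y] zero: DF = P = 1663/2000 ≈ 0.831500
step 6 [6y] zero: DF = P = 313/400 ≈ 0.782500

1 1 2389/2500
2 2 4589/5000
3 3 4451/5000
4 4 8761/10000
5 5 1663/2000
6 6 313/400
s(5y) = (1/(1663/2000) − 1)/(5) = 337/8315 ≈ 4.0529%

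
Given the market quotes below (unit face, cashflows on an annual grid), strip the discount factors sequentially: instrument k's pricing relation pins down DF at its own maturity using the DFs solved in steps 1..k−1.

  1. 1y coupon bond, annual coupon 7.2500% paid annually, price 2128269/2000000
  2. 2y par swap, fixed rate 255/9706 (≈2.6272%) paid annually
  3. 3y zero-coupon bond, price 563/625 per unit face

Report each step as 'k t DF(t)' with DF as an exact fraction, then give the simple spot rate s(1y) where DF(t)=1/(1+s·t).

step 1 [1y] bond c/1=29/400: DF=(2128269/2000000 − 29/400·(0))/(1+29/400) = 4961/5000 ≈ 0.992200
step 2 [2y] swap r/1=255/9706: DF=(1 − 255/9706·(0.992200))/(1+255/9706) = 949/1000 ≈ 0.949000
step 3 [3y] zero: DF = P = 563/625 ≈ 0.900800

1 1 4961/5000
2 2 949/1000
3 3 563/625
s(1y) = (1/(4961/5000) − 1)/(1) = 39/4961 ≈ 0.7861%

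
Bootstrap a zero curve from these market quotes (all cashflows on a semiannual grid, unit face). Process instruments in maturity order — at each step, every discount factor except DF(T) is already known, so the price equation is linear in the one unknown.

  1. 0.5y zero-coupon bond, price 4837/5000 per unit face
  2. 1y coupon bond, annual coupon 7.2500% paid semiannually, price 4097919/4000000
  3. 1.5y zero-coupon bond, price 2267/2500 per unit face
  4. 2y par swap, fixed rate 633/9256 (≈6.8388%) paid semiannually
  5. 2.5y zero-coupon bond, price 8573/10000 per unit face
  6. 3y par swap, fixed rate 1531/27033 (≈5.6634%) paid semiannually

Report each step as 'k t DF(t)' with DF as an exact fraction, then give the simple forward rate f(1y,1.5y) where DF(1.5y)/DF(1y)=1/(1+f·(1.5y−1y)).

step 1 [0.5y] zero: DF = P = 4837/5000 ≈ 0.967400
step 2 [1y] bond c/2=29/800: DF=(4097919/4000000 − 29/800·(0.967400))/(1+29/800) = 2387/2500 ≈ 0.954800
step 3 [1.5y] zero: DF = P = 2267/2500 ≈ 0.906800
step 4 [2y] swap r/2=633/18512: DF=(1 − 633/18512·(0.967400+0.954800+0.906800))/(1+633/18512) = 4367/5000 ≈ 0.873400
step 5 [2.5y] zero: DF = P = 8573/10000 ≈ 0.857300
step 6 [3y] swap r/2=1531/54066: DF=(1 − 1531/54066·(0.967400+0.954800+0.906800+0.873400+0.857300))/(1+1531/54066) = 8469/10000 ≈ 0.846900

1 1/2 4837/5000
2 1 2387/2500
3 3/2 2267/2500
4 2 4367/5000
5 5/2 8573/10000
6 3 8469/10000
f(1y,1.5y) = ((2387/2500)/(2267/2500) − 1)/(1/2) = 240/2267 ≈ 10.5867%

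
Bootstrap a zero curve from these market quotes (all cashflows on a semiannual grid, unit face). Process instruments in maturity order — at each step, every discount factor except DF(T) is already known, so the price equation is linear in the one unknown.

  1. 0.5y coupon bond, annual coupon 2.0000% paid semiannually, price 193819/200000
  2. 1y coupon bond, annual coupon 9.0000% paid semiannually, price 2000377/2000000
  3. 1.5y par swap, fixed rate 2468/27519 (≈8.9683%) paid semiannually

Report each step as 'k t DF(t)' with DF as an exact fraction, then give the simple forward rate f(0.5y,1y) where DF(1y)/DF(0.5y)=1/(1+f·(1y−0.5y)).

step 1 [0.5y] bond c/2=1/100: DF=(193819/200000 − 1/100·(0))/(1+1/100) = 1919/2000 ≈ 0.959500
step 2 [1y] bond c/2=9/200: DF=(2000377/2000000 − 9/200·(0.959500))/(1+9/200) = 4579/5000 ≈ 0.915800
step 3 [1.5y] swap r/2=1234/27519: DF=(1 − 1234/27519·(0.959500+0.915800))/(1+1234/27519) = 4383/5000 ≈ 0.876600

1 1/2 1919/2000
2 1 4579/5000
3 3/2 4383/5000
f(0.5y,1y) = ((1919/2000)/(4579/5000) − 1)/(1/2) = 23/241 ≈ 9.5436%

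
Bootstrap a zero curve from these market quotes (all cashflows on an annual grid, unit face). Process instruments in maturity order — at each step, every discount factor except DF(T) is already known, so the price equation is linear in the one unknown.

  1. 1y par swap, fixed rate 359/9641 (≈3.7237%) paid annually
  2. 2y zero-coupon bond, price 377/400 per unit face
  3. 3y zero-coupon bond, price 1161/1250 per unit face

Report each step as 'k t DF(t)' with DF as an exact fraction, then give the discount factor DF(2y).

1 1 9641/10000
2 2 377/400
3 3 1161/1250
DF(2y) = 377/400 ≈ 0.942500

step 1 [1y] swap r/1=359/9641: DF=(1 − 359/9641·(0))/(1+359/9641) = 9641/10000 ≈ 0.964100
step 2 [2y] zero: DF = P = 377/400 ≈ 0.942500
step 3 [3y] zero: DF = P = 1161/1250 ≈ 0.928800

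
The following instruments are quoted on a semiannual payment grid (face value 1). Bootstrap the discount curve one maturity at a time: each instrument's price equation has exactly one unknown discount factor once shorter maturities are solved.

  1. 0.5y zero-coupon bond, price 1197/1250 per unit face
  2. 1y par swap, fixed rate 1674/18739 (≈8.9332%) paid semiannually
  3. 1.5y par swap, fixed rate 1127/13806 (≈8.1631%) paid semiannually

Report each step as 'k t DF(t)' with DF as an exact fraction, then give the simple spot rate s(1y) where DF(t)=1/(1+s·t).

1 1/2 1197/1250
2 1 9163/10000
3 3/2 8873/10000
s(1y) = (1/(9163/10000) − 1)/(1) = 837/9163 ≈ 9.1346%

step 1 [0.5y] zero: DF = P = 1197/1250 ≈ 0.957600
step 2 [1y] swap r/2=837/18739: DF=(1 − 837/18739·(0.957600))/(1+837/18739) = 9163/10000 ≈ 0.916300
step 3 [1.5y] swap r/2=1127/27612: DF=(1 − 1127/27612·(0.957600+0.916300))/(1+1127/27612) = 8873/10000 ≈ 0.887300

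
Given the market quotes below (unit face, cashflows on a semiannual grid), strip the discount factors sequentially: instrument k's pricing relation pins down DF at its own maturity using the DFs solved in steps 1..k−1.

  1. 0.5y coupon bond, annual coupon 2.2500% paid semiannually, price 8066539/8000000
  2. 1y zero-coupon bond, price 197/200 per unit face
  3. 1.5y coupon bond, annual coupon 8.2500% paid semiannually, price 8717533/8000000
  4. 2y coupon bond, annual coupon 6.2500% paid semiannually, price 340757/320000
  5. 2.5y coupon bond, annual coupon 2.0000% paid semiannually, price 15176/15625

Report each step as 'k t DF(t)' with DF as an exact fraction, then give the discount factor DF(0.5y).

1 1/2 9971/10000
2 1 197/200
3 3/2 121/125
4 2 1179/1250
5 5/2 9231/10000
DF(0.5y) = 9971/10000 ≈ 0.997100

step 1 [0.5y] bond c/2=9/800: DF=(8066539/8000000 − 9/800·(0))/(1+9/800) = 9971/10000 ≈ 0.997100
step 2 [1y] zero: DF = P = 197/200 ≈ 0.985000
step 3 [1.5y] bond c/2=33/800: DF=(8717533/8000000 − 33/800·(0.997100+0.985000))/(1+33/800) = 121/125 ≈ 0.968000
step 4 [2y] bond c/2=1/32: DF=(340757/320000 − 1/32·(0.997100+0.985000+0.968000))/(1+1/32) = 1179/1250 ≈ 0.943200
step 5 [2.5y] bond c/2=1/100: DF=(15176/15625 − 1/100·(0.997100+0.985000+0.968000+0.943200))/(1+1/100) = 9231/10000 ≈ 0.923100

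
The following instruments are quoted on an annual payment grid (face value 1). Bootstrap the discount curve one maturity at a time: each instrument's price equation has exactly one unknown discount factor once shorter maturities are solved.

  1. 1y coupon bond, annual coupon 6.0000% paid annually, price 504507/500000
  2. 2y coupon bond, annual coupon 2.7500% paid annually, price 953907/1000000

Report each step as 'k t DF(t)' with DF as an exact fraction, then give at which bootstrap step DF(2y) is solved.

1 1 9519/10000
2 2 9029/10000
DF(2y) is solved at step 2

step 1 [1y] bond c/1=3/50: DF=(504507/500000 − 3/50·(0))/(1+3/50) = 9519/10000 ≈ 0.951900
step 2 [2y] bond c/1=11/400: DF=(953907/1000000 − 11/400·(0.951900))/(1+11/400) = 9029/10000 ≈ 0.902900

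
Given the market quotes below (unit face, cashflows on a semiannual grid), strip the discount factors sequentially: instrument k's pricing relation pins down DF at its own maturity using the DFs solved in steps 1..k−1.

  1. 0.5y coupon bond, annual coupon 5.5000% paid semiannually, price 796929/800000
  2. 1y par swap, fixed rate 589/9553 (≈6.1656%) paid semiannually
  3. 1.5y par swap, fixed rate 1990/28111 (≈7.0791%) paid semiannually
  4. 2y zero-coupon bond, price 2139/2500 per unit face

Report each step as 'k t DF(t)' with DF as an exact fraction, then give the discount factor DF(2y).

1 1/2 1939/2000
2 1 9411/10000
3 3/2 1801/2000
4 2 2139/2500
DF(2y) = 2139/2500 ≈ 0.855600

step 1 [0.5y] bond c/2=11/400: DF=(796929/800000 − 11/400·(0))/(1+11/400) = 1939/2000 ≈ 0.969500
step 2 [1y] swap r/2=589/19106: DF=(1 − 589/19106·(0.969500))/(1+589/19106) = 9411/10000 ≈ 0.941100
step 3 [1.5y] swap r/2=995/28111: DF=(1 − 995/28111·(0.969500+0.941100))/(1+995/28111) = 1801/2000 ≈ 0.900500
step 4 [2y] zero: DF = P = 2139/2500 ≈ 0.855600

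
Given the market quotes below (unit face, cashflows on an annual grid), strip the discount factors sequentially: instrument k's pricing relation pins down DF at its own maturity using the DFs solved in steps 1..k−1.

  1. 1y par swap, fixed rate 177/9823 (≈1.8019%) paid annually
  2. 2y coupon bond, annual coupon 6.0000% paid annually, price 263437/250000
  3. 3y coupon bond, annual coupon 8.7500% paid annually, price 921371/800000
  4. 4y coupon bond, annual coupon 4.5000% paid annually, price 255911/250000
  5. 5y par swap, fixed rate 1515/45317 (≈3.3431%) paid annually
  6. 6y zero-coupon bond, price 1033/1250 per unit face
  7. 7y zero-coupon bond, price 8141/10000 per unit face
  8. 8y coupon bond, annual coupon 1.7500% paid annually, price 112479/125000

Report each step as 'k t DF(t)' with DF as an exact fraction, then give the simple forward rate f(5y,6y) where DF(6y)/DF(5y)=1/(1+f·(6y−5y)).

1 1 9823/10000
2 2 1877/2000
3 3 1809/2000
4 4 8579/10000
5 5 1697/2000
6 6 1033/1250
7 7 8141/10000
8 8 3891/5000
f(5y,6y) = ((1697/2000)/(1033/1250) − 1)/(1) = 221/8264 ≈ 2.6742%

step 1 [1y] swap r/1=177/9823: DF=(1 − 177/9823·(0))/(1+177/9823) = 9823/10000 ≈ 0.982300
step 2 [2y] bond c/1=3/50: DF=(263437/250000 − 3/50·(0.982300))/(1+3/50) = 1877/2000 ≈ 0.938500
step 3 [3y] bond c/1=7/80: DF=(921371/800000 − 7/80·(0.982300+0.938500))/(1+7/80) = 1809/2000 ≈ 0.904500
step 4 [4y] bond c/1=9/200: DF=(255911/250000 − 9/200·(0.982300+0.938500+0.904500))/(1+9/200) = 8579/10000 ≈ 0.857900
step 5 [5y] swap r/1=1515/45317: DF=(1 − 1515/45317·(0.982300+0.938500+0.904500+0.857900))/(1+1515/45317) = 1697/2000 ≈ 0.848500
step 6 [6y] zero: DF = P = 1033/1250 ≈ 0.826400
step 7 [7y] zero: DF = P = 8141/10000 ≈ 0.814100
step 8 [8y] bond c/1=7/400: DF=(112479/125000 − 7/400·(0.982300+0.938500+0.904500+0.857900+0.848500+0.826400+0.814100))/(1+7/400) = 3891/5000 ≈ 0.778200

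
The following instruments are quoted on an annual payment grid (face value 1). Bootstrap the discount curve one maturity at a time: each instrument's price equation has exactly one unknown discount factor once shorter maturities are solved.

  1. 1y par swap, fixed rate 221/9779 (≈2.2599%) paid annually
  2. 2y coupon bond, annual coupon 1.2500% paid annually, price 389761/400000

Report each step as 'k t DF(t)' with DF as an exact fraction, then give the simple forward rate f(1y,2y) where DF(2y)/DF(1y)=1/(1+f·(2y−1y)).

step 1 [1y] swap r/1=221/9779: DF=(1 − 221/9779·(0))/(1+221/9779) = 9779/10000 ≈ 0.977900
step 2 [2y] bond c/1=1/80: DF=(389761/400000 − 1/80·(0.977900))/(1+1/80) = 9503/10000 ≈ 0.950300

1 1 9779/10000
2 2 9503/10000
f(1y,2y) = ((9779/10000)/(9503/10000) − 1)/(1) = 276/9503 ≈ 2.9043%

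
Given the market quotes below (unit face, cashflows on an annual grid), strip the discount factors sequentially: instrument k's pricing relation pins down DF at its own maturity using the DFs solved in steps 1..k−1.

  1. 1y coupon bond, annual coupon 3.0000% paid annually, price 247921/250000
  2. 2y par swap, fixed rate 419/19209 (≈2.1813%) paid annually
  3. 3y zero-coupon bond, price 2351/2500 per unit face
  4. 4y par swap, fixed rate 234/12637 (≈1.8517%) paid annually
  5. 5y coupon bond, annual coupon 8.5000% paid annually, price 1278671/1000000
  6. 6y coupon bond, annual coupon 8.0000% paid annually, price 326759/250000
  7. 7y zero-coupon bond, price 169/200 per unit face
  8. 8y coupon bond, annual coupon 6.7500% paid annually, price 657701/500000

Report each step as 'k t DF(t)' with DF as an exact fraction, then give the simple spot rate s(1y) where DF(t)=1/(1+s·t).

step 1 [1y] bond c/1=3/100: DF=(247921/250000 − 3/100·(0))/(1+3/100) = 2407/2500 ≈ 0.962800
step 2 [2y] swap r/1=419/19209: DF=(1 − 419/19209·(0.962800))/(1+419/19209) = 9581/10000 ≈ 0.958100
step 3 [3y] zero: DF = P = 2351/2500 ≈ 0.940400
step 4 [4y] swap r/1=234/12637: DF=(1 − 234/12637·(0.962800+0.958100+0.940400))/(1+234/12637) = 4649/5000 ≈ 0.929800
step 5 [5y] bond c/1=17/200: DF=(1278671/1000000 − 17/200·(0.962800+0.958100+0.940400+0.929800))/(1+17/200) = 1763/2000 ≈ 0.881500
step 6 [6y] bond c/1=2/25: DF=(326759/250000 − 2/25·(0.962800+0.958100+0.940400+0.929800+0.881500))/(1+2/25) = 8641/10000 ≈ 0.864100
step 7 [7y] zero: DF = P = 169/200 ≈ 0.845000
step 8 [8y] bond c/1=27/400: DF=(657701/500000 − 27/400·(0.962800+0.958100+0.940400+0.929800+0.881500+0.864100+0.845000))/(1+27/400) = 8287/10000 ≈ 0.828700

1 1 2407/2500
2 2 9581/10000
3 3 2351/2500
4 4 4649/5000
5 5 1763/2000
6 6 8641/10000
7 7 169/200
8 8 8287/10000
s(1y) = (1/(2407/2500) − 1)/(1) = 93/2407 ≈ 3.8637%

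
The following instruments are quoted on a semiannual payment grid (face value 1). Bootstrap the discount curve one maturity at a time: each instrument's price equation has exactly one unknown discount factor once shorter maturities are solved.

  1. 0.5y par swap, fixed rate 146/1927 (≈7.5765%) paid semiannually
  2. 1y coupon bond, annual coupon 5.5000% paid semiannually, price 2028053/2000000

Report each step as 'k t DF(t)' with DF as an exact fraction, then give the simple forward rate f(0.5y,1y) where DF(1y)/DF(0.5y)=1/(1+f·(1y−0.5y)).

step 1 [0.5y] swap r/2=73/1927: DF=(1 − 73/1927·(0))/(1+73/1927) = 1927/2000 ≈ 0.963500
step 2 [1y] bond c/2=11/400: DF=(2028053/2000000 − 11/400·(0.963500))/(1+11/400) = 9611/10000 ≈ 0.961100

1 1/2 1927/2000
2 1 9611/10000
f(0.5y,1y) = ((1927/2000)/(9611/10000) − 1)/(1/2) = 48/9611 ≈ 0.4994%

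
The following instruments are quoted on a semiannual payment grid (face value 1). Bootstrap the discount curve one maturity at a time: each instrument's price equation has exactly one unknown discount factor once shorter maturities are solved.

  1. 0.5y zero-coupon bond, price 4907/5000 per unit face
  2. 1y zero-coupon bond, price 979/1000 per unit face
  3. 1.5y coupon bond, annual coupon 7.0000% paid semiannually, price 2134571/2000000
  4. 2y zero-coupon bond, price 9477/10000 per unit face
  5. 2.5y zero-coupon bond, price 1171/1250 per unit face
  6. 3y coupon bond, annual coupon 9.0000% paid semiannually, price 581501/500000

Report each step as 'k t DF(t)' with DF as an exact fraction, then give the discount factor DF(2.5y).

step 1 [0.5y] zero: DF = P = 4907/5000 ≈ 0.981400
step 2 [1y] zero: DF = P = 979/1000 ≈ 0.979000
step 3 [1.5y] bond c/2=7/200: DF=(2134571/2000000 − 7/200·(0.981400+0.979000))/(1+7/200) = 9649/10000 ≈ 0.964900
step 4 [2y] zero: DF = P = 9477/10000 ≈ 0.947700
step 5 [2.5y] zero: DF = P = 1171/1250 ≈ 0.936800
step 6 [3y] bond c/2=9/200: DF=(581501/500000 − 9/200·(0.981400+0.979000+0.964900+0.947700+0.936800))/(1+9/200) = 4529/5000 ≈ 0.905800

1 1/2 4907/5000
2 1 979/1000
3 3/2 9649/10000
4 2 9477/10000
5 5/2 1171/1250
6 3 4529/5000
DF(2.5y) = 1171/1250 ≈ 0.936800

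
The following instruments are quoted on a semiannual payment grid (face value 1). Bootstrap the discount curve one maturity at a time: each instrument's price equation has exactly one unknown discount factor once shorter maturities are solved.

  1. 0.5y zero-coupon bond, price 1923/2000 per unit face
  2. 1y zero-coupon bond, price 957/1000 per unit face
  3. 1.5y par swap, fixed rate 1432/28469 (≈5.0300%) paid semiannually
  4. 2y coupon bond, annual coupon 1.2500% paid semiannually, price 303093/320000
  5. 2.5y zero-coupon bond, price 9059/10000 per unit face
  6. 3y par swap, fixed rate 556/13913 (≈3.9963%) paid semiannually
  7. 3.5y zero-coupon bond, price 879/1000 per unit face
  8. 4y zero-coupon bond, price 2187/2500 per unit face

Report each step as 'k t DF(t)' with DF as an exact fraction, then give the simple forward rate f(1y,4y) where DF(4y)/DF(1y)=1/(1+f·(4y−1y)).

1 1/2 1923/2000
2 1 957/1000
3 3/2 2321/2500
4 2 2309/2500
5 5/2 9059/10000
6 3 1111/1250
7 7/2 879/1000
8 4 2187/2500
f(1y,4y) = ((957/1000)/(2187/2500) − 1)/(3) = 137/4374 ≈ 3.1321%

step 1 [0.5y] zero: DF = P = 1923/2000 ≈ 0.961500
step 2 [1y] zero: DF = P = 957/1000 ≈ 0.957000
step 3 [1.5y] swap r/2=716/28469: DF=(1 − 716/28469·(0.961500+0.957000))/(1+716/28469) = 2321/2500 ≈ 0.928400
step 4 [2y] bond c/2=1/160: DF=(303093/320000 − 1/160·(0.961500+0.957000+0.928400))/(1+1/160) = 2309/2500 ≈ 0.923600
step 5 [2.5y] zero: DF = P = 9059/10000 ≈ 0.905900
step 6 [3y] swap r/2=278/13913: DF=(1 − 278/13913·(0.961500+0.957000+0.928400+0.923600+0.905900))/(1+278/13913) = 1111/1250 ≈ 0.888800
step 7 [3.5y] zero: DF = P = 879/1000 ≈ 0.879000
step 8 [4y] zero: DF = P = 2187/2500 ≈ 0.874800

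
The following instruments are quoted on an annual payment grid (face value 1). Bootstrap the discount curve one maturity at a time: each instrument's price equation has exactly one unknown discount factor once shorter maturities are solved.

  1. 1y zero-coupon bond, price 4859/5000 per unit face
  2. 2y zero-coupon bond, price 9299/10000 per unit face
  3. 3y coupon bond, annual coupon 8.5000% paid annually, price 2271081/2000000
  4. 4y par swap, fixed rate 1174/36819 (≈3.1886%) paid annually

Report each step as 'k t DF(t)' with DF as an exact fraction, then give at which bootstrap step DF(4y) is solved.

step 1 [1y] zero: DF = P = 4859/5000 ≈ 0.971800
step 2 [2y] zero: DF = P = 9299/10000 ≈ 0.929900
step 3 [3y] bond c/1=17/200: DF=(2271081/2000000 − 17/200·(0.971800+0.929900))/(1+17/200) = 561/625 ≈ 0.897600
step 4 [4y] swap r/1=1174/36819: DF=(1 − 1174/36819·(0.971800+0.929900+0.897600))/(1+1174/36819) = 4413/5000 ≈ 0.882600

1 1 4859/5000
2 2 9299/10000
3 3 561/625
4 4 4413/5000
DF(4y) is solved at step 4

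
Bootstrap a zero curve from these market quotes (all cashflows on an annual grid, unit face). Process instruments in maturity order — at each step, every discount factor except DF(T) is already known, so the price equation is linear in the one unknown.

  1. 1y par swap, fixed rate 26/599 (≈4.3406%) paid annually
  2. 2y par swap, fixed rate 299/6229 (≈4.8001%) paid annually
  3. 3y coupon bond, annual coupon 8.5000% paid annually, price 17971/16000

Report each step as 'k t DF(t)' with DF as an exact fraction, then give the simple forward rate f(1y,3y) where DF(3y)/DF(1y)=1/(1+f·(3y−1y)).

step 1 [1y] swap r/1=26/599: DF=(1 − 26/599·(0))/(1+26/599) = 599/625 ≈ 0.958400
step 2 [2y] swap r/1=299/6229: DF=(1 − 299/6229·(0.958400))/(1+299/6229) = 9103/10000 ≈ 0.910300
step 3 [3y] bond c/1=17/200: DF=(17971/16000 − 17/200·(0.958400+0.910300))/(1+17/200) = 1111/1250 ≈ 0.888800

1 1 599/625
2 2 9103/10000
3 3 1111/1250
f(1y,3y) = ((599/625)/(1111/1250) − 1)/(2) = 87/2222 ≈ 3.9154%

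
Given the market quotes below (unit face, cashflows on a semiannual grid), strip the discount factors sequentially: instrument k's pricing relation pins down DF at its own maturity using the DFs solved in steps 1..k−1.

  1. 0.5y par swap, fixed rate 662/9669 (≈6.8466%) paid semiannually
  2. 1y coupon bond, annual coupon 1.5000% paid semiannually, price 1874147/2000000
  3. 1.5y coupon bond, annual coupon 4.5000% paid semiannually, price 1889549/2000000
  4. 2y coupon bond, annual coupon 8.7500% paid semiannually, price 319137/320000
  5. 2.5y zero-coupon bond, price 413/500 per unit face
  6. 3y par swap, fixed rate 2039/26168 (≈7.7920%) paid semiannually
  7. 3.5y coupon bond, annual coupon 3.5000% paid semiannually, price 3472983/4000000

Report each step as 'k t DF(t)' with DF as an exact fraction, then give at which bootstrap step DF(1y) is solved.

step 1 [0.5y] swap r/2=331/9669: DF=(1 − 331/9669·(0))/(1+331/9669) = 9669/10000 ≈ 0.966900
step 2 [1y] bond c/2=3/400: DF=(1874147/2000000 − 3/400·(0.966900))/(1+3/400) = 9229/10000 ≈ 0.922900
step 3 [1.5y] bond c/2=9/400: DF=(1889549/2000000 − 9/400·(0.966900+0.922900))/(1+9/400) = 1103/1250 ≈ 0.882400
step 4 [2y] bond c/2=7/160: DF=(319137/320000 − 7/160·(0.966900+0.922900+0.882400))/(1+7/160) = 8393/10000 ≈ 0.839300
step 5 [2.5y] zero: DF = P = 413/500 ≈ 0.826000
step 6 [3y] swap r/2=2039/52336: DF=(1 − 2039/52336·(0.966900+0.922900+0.882400+0.839300+0.826000))/(1+2039/52336) = 7961/10000 ≈ 0.796100
step 7 [3.5y] bond c/2=7/400: DF=(3472983/4000000 − 7/400·(0.966900+0.922900+0.882400+0.839300+0.826000+0.796100))/(1+7/400) = 7633/10000 ≈ 0.763300

1 1/2 9669/10000
2 1 9229/10000
3 3/2 1103/1250
4 2 8393/10000
5 5/2 413/500
6 3 7961/10000
7 7/2 7633/10000
DF(1y) is solved at step 2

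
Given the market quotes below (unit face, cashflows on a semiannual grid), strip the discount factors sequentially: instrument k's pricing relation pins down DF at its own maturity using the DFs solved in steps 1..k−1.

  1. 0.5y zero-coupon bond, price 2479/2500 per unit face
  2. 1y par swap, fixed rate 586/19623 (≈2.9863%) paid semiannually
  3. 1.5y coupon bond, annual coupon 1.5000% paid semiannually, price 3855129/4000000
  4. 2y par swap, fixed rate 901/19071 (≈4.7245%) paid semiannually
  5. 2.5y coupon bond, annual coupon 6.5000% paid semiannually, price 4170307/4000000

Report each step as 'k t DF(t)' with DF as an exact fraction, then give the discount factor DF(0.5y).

step 1 [0.5y] zero: DF = P = 2479/2500 ≈ 0.991600
step 2 [1y] swap r/2=293/19623: DF=(1 − 293/19623·(0.991600))/(1+293/19623) = 9707/10000 ≈ 0.970700
step 3 [1.5y] bond c/2=3/400: DF=(3855129/4000000 − 3/400·(0.991600+0.970700))/(1+3/400) = 471/500 ≈ 0.942000
step 4 [2y] swap r/2=901/38142: DF=(1 − 901/38142·(0.991600+0.970700+0.942000))/(1+901/38142) = 9099/10000 ≈ 0.909900
step 5 [2.5y] bond c/2=13/400: DF=(4170307/4000000 − 13/400·(0.991600+0.970700+0.942000+0.909900))/(1+13/400) = 8897/10000 ≈ 0.889700

1 1/2 2479/2500
2 1 9707/10000
3 3/2 471/500
4 2 9099/10000
5 5/2 8897/10000
DF(0.5y) = 2479/2500 ≈ 0.991600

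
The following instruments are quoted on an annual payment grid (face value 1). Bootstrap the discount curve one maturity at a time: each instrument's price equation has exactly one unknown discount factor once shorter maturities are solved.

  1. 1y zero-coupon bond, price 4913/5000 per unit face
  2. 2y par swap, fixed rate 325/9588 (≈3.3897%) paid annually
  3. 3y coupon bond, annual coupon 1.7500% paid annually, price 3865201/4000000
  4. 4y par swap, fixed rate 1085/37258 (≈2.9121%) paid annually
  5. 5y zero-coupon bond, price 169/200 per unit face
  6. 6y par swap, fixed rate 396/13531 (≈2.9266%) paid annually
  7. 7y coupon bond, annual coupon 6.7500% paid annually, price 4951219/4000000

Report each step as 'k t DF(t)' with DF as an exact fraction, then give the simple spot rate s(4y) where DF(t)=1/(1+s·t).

1 1 4913/5000
2 2 187/200
3 3 9167/10000
4 4 1783/2000
5 5 169/200
6 6 526/625
7 7 8173/10000
s(4y) = (1/(1783/2000) − 1)/(4) = 217/7132 ≈ 3.0426%

step 1 [1y] zero: DF = P = 4913/5000 ≈ 0.982600
step 2 [2y] swap r/1=325/9588: DF=(1 − 325/9588·(0.982600))/(1+325/9588) = 187/200 ≈ 0.935000
step 3 [3y] bond c/1=7/400: DF=(3865201/4000000 − 7/400·(0.982600+0.935000))/(1+7/400) = 9167/10000 ≈ 0.916700
step 4 [4y] swap r/1=1085/37258: DF=(1 − 1085/37258·(0.982600+0.935000+0.916700))/(1+1085/37258) = 1783/2000 ≈ 0.891500
step 5 [5y] zero: DF = P = 169/200 ≈ 0.845000
step 6 [6y] swap r/1=396/13531: DF=(1 − 396/13531·(0.982600+0.935000+0.916700+0.891500+0.845000))/(1+396/13531) = 526/625 ≈ 0.841600
step 7 [7y] bond c/1=27/400: DF=(4951219/4000000 − 27/400·(0.982600+0.935000+0.916700+0.891500+0.845000+0.841600))/(1+27/400) = 8173/10000 ≈ 0.817300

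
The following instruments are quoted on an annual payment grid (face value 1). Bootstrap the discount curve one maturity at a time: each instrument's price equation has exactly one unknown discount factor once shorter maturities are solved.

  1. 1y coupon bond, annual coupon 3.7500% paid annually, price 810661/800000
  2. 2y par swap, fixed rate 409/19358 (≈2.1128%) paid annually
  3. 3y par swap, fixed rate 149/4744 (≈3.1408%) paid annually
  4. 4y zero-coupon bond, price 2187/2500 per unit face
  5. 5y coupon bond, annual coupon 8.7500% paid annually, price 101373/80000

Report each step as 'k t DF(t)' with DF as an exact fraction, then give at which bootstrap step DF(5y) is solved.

1 1 9767/10000
2 2 9591/10000
3 3 4553/5000
4 4 2187/2500
5 5 4329/5000
DF(5y) is solved at step 5

step 1 [1y] bond c/1=3/80: DF=(810661/800000 − 3/80·(0))/(1+3/80) = 9767/10000 ≈ 0.976700
step 2 [2y] swap r/1=409/19358: DF=(1 − 409/19358·(0.976700))/(1+409/19358) = 9591/10000 ≈ 0.959100
step 3 [3y] swap r/1=149/4744: DF=(1 − 149/4744·(0.976700+0.959100))/(1+149/4744) = 4553/5000 ≈ 0.910600
step 4 [4y] zero: DF = P = 2187/2500 ≈ 0.874800
step 5 [5y] bond c/1=7/80: DF=(101373/80000 − 7/80·(0.976700+0.959100+0.910600+0.874800))/(1+7/80) = 4329/5000 ≈ 0.865800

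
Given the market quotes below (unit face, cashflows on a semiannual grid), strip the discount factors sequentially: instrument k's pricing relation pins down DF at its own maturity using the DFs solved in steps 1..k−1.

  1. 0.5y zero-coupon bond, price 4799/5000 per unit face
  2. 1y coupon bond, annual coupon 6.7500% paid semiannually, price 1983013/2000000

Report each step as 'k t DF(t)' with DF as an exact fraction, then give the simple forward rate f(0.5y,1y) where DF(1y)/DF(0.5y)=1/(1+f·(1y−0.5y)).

step 1 [0.5y] zero: DF = P = 4799/5000 ≈ 0.959800
step 2 [1y] bond c/2=27/800: DF=(1983013/2000000 − 27/800·(0.959800))/(1+27/800) = 4639/5000 ≈ 0.927800

1 1/2 4799/5000
2 1 4639/5000
f(0.5y,1y) = ((4799/5000)/(4639/5000) − 1)/(1/2) = 320/4639 ≈ 6.8980%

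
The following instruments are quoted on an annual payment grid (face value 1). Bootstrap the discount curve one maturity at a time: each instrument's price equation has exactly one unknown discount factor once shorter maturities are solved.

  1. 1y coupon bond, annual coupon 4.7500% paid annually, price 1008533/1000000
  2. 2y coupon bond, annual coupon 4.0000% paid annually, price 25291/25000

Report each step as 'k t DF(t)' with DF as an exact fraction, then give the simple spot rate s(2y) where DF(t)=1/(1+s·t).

step 1 [1y] bond c/1=19/400: DF=(1008533/1000000 − 19/400·(0))/(1+19/400) = 2407/2500 ≈ 0.962800
step 2 [2y] bond c/1=1/25: DF=(25291/25000 − 1/25·(0.962800))/(1+1/25) = 9357/10000 ≈ 0.935700

1 1 2407/2500
2 2 9357/10000
s(2y) = (1/(9357/10000) − 1)/(2) = 643/18714 ≈ 3.4359%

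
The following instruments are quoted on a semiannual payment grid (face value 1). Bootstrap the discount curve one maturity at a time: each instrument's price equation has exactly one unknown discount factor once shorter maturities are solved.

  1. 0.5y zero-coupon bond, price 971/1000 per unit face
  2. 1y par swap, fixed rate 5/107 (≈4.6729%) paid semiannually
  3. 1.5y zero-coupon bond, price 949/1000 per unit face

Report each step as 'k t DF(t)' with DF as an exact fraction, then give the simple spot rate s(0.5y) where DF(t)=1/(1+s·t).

1 1/2 971/1000
2 1 191/200
3 3/2 949/1000
s(0.5y) = (1/(971/1000) − 1)/(1/2) = 58/971 ≈ 5.9732%

step 1 [0.5y] zero: DF = P = 971/1000 ≈ 0.971000
step 2 [1y] swap r/2=5/214: DF=(1 − 5/214·(0.971000))/(1+5/214) = 191/200 ≈ 0.955000
step 3 [1.5y] zero: DF = P = 949/1000 ≈ 0.949000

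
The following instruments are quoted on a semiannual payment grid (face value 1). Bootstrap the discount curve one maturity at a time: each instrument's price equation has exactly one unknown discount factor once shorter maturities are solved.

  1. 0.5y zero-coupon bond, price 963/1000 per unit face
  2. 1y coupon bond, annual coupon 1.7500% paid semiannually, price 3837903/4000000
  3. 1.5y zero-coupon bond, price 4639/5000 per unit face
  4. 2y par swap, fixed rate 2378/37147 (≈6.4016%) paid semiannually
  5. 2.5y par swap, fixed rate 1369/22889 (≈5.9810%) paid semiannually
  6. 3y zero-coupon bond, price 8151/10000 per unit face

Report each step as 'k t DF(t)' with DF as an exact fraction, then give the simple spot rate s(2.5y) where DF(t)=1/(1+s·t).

step 1 [0.5y] zero: DF = P = 963/1000 ≈ 0.963000
step 2 [1y] bond c/2=7/800: DF=(3837903/4000000 − 7/800·(0.963000))/(1+7/800) = 2357/2500 ≈ 0.942800
step 3 [1.5y] zero: DF = P = 4639/5000 ≈ 0.927800
step 4 [2y] swap r/2=1189/37147: DF=(1 − 1189/37147·(0.963000+0.942800+0.927800))/(1+1189/37147) = 8811/10000 ≈ 0.881100
step 5 [2.5y] swap r/2=1369/45778: DF=(1 − 1369/45778·(0.963000+0.942800+0.927800+0.881100))/(1+1369/45778) = 8631/10000 ≈ 0.863100
step 6 [3y] zero: DF = P = 8151/10000 ≈ 0.815100

1 1/2 963/1000
2 1 2357/2500
3 3/2 4639/5000
4 2 8811/10000
5 5/2 8631/10000
6 3 8151/10000
s(2.5y) = (1/(8631/10000) − 1)/(5/2) = 2738/43155 ≈ 6.3446%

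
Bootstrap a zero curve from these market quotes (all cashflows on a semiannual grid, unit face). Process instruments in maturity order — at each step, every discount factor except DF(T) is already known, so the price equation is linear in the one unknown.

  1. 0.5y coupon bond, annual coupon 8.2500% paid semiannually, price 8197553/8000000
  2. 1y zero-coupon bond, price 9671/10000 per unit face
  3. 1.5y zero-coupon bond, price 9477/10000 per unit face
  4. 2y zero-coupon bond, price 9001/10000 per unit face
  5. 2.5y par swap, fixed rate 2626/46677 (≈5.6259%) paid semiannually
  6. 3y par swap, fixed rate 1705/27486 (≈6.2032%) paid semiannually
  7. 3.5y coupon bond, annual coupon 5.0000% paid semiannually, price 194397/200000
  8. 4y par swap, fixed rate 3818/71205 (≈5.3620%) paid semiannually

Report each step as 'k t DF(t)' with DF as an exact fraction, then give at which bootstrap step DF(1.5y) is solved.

step 1 [0.5y] bond c/2=33/800: DF=(8197553/8000000 − 33/800·(0))/(1+33/800) = 9841/10000 ≈ 0.984100
step 2 [1y] zero: DF = P = 9671/10000 ≈ 0.967100
step 3 [1.5y] zero: DF = P = 9477/10000 ≈ 0.947700
step 4 [2y] zero: DF = P = 9001/10000 ≈ 0.900100
step 5 [2.5y] swap r/2=1313/46677: DF=(1 − 1313/46677·(0.984100+0.967100+0.947700+0.900100))/(1+1313/46677) = 8687/10000 ≈ 0.868700
step 6 [3y] swap r/2=1705/54972: DF=(1 − 1705/54972·(0.984100+0.967100+0.947700+0.900100+0.868700))/(1+1705/54972) = 1659/2000 ≈ 0.829500
step 7 [3.5y] bond c/2=1/40: DF=(194397/200000 − 1/40·(0.984100+0.967100+0.947700+0.900100+0.868700+0.829500))/(1+1/40) = 4071/5000 ≈ 0.814200
step 8 [4y] swap r/2=1909/71205: DF=(1 − 1909/71205·(0.984100+0.967100+0.947700+0.900100+0.868700+0.829500+0.814200))/(1+1909/71205) = 8091/10000 ≈ 0.809100

1 1/2 9841/10000
2 1 9671/10000
3 3/2 9477/10000
4 2 9001/10000
5 5/2 8687/10000
6 3 1659/2000
7 7/2 4071/5000
8 4 8091/10000
DF(1.5y) is solved at step 3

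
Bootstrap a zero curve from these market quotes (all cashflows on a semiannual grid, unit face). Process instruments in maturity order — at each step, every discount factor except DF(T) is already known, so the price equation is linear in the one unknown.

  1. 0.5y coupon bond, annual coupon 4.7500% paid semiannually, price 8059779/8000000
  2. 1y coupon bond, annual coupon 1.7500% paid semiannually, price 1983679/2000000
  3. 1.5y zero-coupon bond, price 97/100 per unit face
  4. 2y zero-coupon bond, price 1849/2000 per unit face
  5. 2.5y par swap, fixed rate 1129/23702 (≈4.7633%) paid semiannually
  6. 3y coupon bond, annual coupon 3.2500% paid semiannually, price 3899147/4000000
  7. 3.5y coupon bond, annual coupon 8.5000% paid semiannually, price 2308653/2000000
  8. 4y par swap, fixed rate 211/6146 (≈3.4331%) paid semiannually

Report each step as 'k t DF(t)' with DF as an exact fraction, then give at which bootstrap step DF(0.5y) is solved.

1 1/2 9841/10000
2 1 9747/10000
3 3/2 97/100
4 2 1849/2000
5 5/2 8871/10000
6 3 4417/5000
7 7/2 439/500
8 4 4367/5000
DF(0.5y) is solved at step 1

step 1 [0.5y] bond c/2=19/800: DF=(8059779/8000000 − 19/800·(0))/(1+19/800) = 9841/10000 ≈ 0.984100
step 2 [1y] bond c/2=7/800: DF=(1983679/2000000 − 7/800·(0.984100))/(1+7/800) = 9747/10000 ≈ 0.974700
step 3 [1.5y] zero: DF = P = 97/100 ≈ 0.970000
step 4 [2y] zero: DF = P = 1849/2000 ≈ 0.924500
step 5 [2.5y] swap r/2=1129/47404: DF=(1 − 1129/47404·(0.984100+0.974700+0.970000+0.924500))/(1+1129/47404) = 8871/10000 ≈ 0.887100
step 6 [3y] bond c/2=13/800: DF=(3899147/4000000 − 13/800·(0.984100+0.974700+0.970000+0.924500+0.887100))/(1+13/800) = 4417/5000 ≈ 0.883400
step 7 [3.5y] bond c/2=17/400: DF=(2308653/2000000 − 17/400·(0.984100+0.974700+0.970000+0.924500+0.887100+0.883400))/(1+17/400) = 439/500 ≈ 0.878000
step 8 [4y] swap r/2=211/12292: DF=(1 − 211/12292·(0.984100+0.974700+0.970000+0.924500+0.887100+0.883400+0.878000))/(1+211/12292) = 4367/5000 ≈ 0.873400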